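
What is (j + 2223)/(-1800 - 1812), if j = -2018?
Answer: -205/3612 ≈ -0.056755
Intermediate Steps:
(j + 2223)/(-1800 - 1812) = (-2018 + 2223)/(-1800 - 1812) = 205/(-3612) = 205*(-1/3612) = -205/3612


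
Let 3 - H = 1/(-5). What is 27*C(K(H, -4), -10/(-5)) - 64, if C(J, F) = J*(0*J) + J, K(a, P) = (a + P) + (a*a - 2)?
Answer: 3422/25 ≈ 136.88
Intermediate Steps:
H = 16/5 (H = 3 - 1/(-5) = 3 - 1*(-⅕) = 3 + ⅕ = 16/5 ≈ 3.2000)
K(a, P) = -2 + P + a + a² (K(a, P) = (P + a) + (a² - 2) = (P + a) + (-2 + a²) = -2 + P + a + a²)
C(J, F) = J (C(J, F) = J*0 + J = 0 + J = J)
27*C(K(H, -4), -10/(-5)) - 64 = 27*(-2 - 4 + 16/5 + (16/5)²) - 64 = 27*(-2 - 4 + 16/5 + 256/25) - 64 = 27*(186/25) - 64 = 5022/25 - 64 = 3422/25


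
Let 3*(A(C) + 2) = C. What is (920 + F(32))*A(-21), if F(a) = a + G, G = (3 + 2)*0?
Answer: -8568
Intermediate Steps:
G = 0 (G = 5*0 = 0)
A(C) = -2 + C/3
F(a) = a (F(a) = a + 0 = a)
(920 + F(32))*A(-21) = (920 + 32)*(-2 + (⅓)*(-21)) = 952*(-2 - 7) = 952*(-9) = -8568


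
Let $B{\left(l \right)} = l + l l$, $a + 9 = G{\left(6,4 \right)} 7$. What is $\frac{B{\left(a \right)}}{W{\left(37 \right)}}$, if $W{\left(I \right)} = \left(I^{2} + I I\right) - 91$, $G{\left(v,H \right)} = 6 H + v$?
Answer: $\frac{40602}{2647} \approx 15.339$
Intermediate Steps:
$G{\left(v,H \right)} = v + 6 H$
$W{\left(I \right)} = -91 + 2 I^{2}$ ($W{\left(I \right)} = \left(I^{2} + I^{2}\right) - 91 = 2 I^{2} - 91 = -91 + 2 I^{2}$)
$a = 201$ ($a = -9 + \left(6 + 6 \cdot 4\right) 7 = -9 + \left(6 + 24\right) 7 = -9 + 30 \cdot 7 = -9 + 210 = 201$)
$B{\left(l \right)} = l + l^{2}$
$\frac{B{\left(a \right)}}{W{\left(37 \right)}} = \frac{201 \left(1 + 201\right)}{-91 + 2 \cdot 37^{2}} = \frac{201 \cdot 202}{-91 + 2 \cdot 1369} = \frac{40602}{-91 + 2738} = \frac{40602}{2647}$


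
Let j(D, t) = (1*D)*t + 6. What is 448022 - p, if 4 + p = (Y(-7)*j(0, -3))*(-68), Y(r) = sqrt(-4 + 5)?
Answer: 448434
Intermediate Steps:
j(D, t) = 6 + D*t (j(D, t) = D*t + 6 = 6 + D*t)
Y(r) = 1 (Y(r) = sqrt(1) = 1)
p = -412 (p = -4 + (1*(6 + 0*(-3)))*(-68) = -4 + (1*(6 + 0))*(-68) = -4 + (1*6)*(-68) = -4 + 6*(-68) = -4 - 408 = -412)
448022 - p = 448022 - 1*(-412) = 448022 + 412 = 448434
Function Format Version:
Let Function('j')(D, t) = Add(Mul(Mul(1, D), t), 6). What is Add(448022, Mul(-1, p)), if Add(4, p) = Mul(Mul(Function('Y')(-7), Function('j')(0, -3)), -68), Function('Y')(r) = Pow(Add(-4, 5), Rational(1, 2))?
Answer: 448434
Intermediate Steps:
Function('j')(D, t) = Add(6, Mul(D, t)) (Function('j')(D, t) = Add(Mul(D, t), 6) = Add(6, Mul(D, t)))
Function('Y')(r) = 1 (Function('Y')(r) = Pow(1, Rational(1, 2)) = 1)
p = -412 (p = Add(-4, Mul(Mul(1, Add(6, Mul(0, -3))), -68)) = Add(-4, Mul(Mul(1, Add(6, 0)), -68)) = Add(-4, Mul(Mul(1, 6), -68)) = Add(-4, Mul(6, -68)) = Add(-4, -408) = -412)
Add(448022, Mul(-1, p)) = Add(448022, Mul(-1, -412)) = Add(448022, 412) = 448434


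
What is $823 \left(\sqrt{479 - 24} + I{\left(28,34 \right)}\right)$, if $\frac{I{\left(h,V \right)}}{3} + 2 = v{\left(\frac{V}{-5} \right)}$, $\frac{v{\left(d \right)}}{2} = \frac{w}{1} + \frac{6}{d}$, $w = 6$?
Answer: $\frac{345660}{17} + 823 \sqrt{455} \approx 37888.0$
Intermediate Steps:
$v{\left(d \right)} = 12 + \frac{12}{d}$ ($v{\left(d \right)} = 2 \left(\frac{6}{1} + \frac{6}{d}\right) = 2 \left(6 \cdot 1 + \frac{6}{d}\right) = 2 \left(6 + \frac{6}{d}\right) = 12 + \frac{12}{d}$)
$I{\left(h,V \right)} = 30 - \frac{180}{V}$ ($I{\left(h,V \right)} = -6 + 3 \left(12 + \frac{12}{V \frac{1}{-5}}\right) = -6 + 3 \left(12 + \frac{12}{V \left(- \frac{1}{5}\right)}\right) = -6 + 3 \left(12 + \frac{12}{\left(- \frac{1}{5}\right) V}\right) = -6 + 3 \left(12 + 12 \left(- \frac{5}{V}\right)\right) = -6 + 3 \left(12 - \frac{60}{V}\right) = -6 + \left(36 - \frac{180}{V}\right) = 30 - \frac{180}{V}$)
$823 \left(\sqrt{479 - 24} + I{\left(28,34 \right)}\right) = 823 \left(\sqrt{479 - 24} + \left(30 - \frac{180}{34}\right)\right) = 823 \left(\sqrt{455} + \left(30 - \frac{90}{17}\right)\right) = 823 \left(\sqrt{455} + \frac{420}{17}\right) = 823 \left(\frac{420}{17} + \sqrt{455}\right) = \frac{345660}{17} + 823 \sqrt{455}$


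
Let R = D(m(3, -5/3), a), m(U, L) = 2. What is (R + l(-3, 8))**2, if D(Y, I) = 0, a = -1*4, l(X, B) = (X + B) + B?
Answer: 169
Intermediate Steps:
l(X, B) = X + 2*B (l(X, B) = (B + X) + B = X + 2*B)
a = -4
R = 0
(R + l(-3, 8))**2 = (0 + (-3 + 2*8))**2 = (0 + (-3 + 16))**2 = (0 + 13)**2 = 13**2 = 169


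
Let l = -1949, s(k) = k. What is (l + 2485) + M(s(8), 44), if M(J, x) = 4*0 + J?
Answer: 544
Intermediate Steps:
M(J, x) = J (M(J, x) = 0 + J = J)
(l + 2485) + M(s(8), 44) = (-1949 + 2485) + 8 = 536 + 8 = 544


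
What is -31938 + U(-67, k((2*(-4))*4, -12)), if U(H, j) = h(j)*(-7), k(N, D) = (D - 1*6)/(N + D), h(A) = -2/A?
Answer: -287134/9 ≈ -31904.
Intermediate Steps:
k(N, D) = (-6 + D)/(D + N) (k(N, D) = (D - 6)/(D + N) = (-6 + D)/(D + N))
U(H, j) = 14/j (U(H, j) = -2/j*(-7) = 14/j)
-31938 + U(-67, k((2*(-4))*4, -12)) = -31938 + 14/(((-6 - 12)/(-12 + (2*(-4))*4))) = -31938 + 14/((-18/(-12 - 8*4))) = -31938 + 14/((-18/(-12 - 32))) = -31938 + 14/((-18/(-44))) = -31938 + 14/((-1/44*(-18))) = -31938 + 14/(9/22) = -31938 + 14*(22/9) = -31938 + 308/9 = -287134/9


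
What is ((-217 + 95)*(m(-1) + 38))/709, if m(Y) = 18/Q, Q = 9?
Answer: -4880/709 ≈ -6.8829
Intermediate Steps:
m(Y) = 2 (m(Y) = 18/9 = 18*(⅑) = 2)
((-217 + 95)*(m(-1) + 38))/709 = ((-217 + 95)*(2 + 38))/709 = -122*40*(1/709) = -4880*1/709 = -4880/709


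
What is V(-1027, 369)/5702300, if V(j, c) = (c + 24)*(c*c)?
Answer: 53511273/5702300 ≈ 9.3842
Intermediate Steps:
V(j, c) = c**2*(24 + c) (V(j, c) = (24 + c)*c**2 = c**2*(24 + c))
V(-1027, 369)/5702300 = (369**2*(24 + 369))/5702300 = (136161*393)*(1/5702300) = 53511273*(1/5702300) = 53511273/5702300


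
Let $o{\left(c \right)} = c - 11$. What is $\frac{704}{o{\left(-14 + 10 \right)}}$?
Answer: $- \frac{704}{15} \approx -46.933$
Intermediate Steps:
$o{\left(c \right)} = -11 + c$
$\frac{704}{o{\left(-14 + 10 \right)}} = \frac{704}{-11 + \left(-14 + 10\right)} = \frac{704}{-11 - 4} = \frac{704}{-15} = 704 \left(- \frac{1}{15}\right) = - \frac{704}{15}$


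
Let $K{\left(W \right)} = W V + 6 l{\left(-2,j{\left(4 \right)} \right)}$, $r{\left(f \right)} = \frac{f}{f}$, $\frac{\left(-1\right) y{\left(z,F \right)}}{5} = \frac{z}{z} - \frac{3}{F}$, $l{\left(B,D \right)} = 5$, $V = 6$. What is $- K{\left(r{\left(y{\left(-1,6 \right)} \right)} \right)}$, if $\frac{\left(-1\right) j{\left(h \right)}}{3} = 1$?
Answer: $-36$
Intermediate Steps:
$j{\left(h \right)} = -3$ ($j{\left(h \right)} = \left(-3\right) 1 = -3$)
$y{\left(z,F \right)} = -5 + \frac{15}{F}$ ($y{\left(z,F \right)} = - 5 \left(\frac{z}{z} - \frac{3}{F}\right) = - 5 \left(1 - \frac{3}{F}\right) = -5 + \frac{15}{F}$)
$r{\left(f \right)} = 1$
$K{\left(W \right)} = 30 + 6 W$ ($K{\left(W \right)} = W 6 + 6 \cdot 5 = 6 W + 30 = 30 + 6 W$)
$- K{\left(r{\left(y{\left(-1,6 \right)} \right)} \right)} = - (30 + 6 \cdot 1) = - (30 + 6) = \left(-1\right) 36 = -36$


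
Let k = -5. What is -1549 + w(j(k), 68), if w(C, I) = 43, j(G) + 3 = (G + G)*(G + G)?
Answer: -1506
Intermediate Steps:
j(G) = -3 + 4*G² (j(G) = -3 + (G + G)*(G + G) = -3 + (2*G)*(2*G) = -3 + 4*G²)
-1549 + w(j(k), 68) = -1549 + 43 = -1506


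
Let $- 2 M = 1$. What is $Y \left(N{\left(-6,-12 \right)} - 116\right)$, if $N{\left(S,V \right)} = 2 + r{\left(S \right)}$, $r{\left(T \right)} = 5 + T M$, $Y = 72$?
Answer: $-7632$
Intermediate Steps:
$M = - \frac{1}{2}$ ($M = \left(- \frac{1}{2}\right) 1 = - \frac{1}{2} \approx -0.5$)
$r{\left(T \right)} = 5 - \frac{T}{2}$ ($r{\left(T \right)} = 5 + T \left(- \frac{1}{2}\right) = 5 - \frac{T}{2}$)
$N{\left(S,V \right)} = 7 - \frac{S}{2}$ ($N{\left(S,V \right)} = 2 - \left(-5 + \frac{S}{2}\right) = 7 - \frac{S}{2}$)
$Y \left(N{\left(-6,-12 \right)} - 116\right) = 72 \left(\left(7 - -3\right) - 116\right) = 72 \left(\left(7 + 3\right) - 116\right) = 72 \left(10 - 116\right) = 72 \left(-106\right) = -7632$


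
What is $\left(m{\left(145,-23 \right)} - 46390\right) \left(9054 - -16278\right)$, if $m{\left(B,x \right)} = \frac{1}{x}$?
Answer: $- \frac{27028509372}{23} \approx -1.1752 \cdot 10^{9}$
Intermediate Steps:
$\left(m{\left(145,-23 \right)} - 46390\right) \left(9054 - -16278\right) = \left(\frac{1}{-23} - 46390\right) \left(9054 - -16278\right) = \left(- \frac{1}{23} - 46390\right) \left(9054 + 16278\right) = \left(- \frac{1066971}{23}\right) 25332 = - \frac{27028509372}{23}$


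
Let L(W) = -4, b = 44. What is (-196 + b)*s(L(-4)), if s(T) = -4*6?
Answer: 3648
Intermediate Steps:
s(T) = -24
(-196 + b)*s(L(-4)) = (-196 + 44)*(-24) = -152*(-24) = 3648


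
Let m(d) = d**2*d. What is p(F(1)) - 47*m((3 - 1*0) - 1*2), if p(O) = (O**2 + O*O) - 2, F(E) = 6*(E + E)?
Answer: 239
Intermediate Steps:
F(E) = 12*E (F(E) = 6*(2*E) = 12*E)
p(O) = -2 + 2*O**2 (p(O) = (O**2 + O**2) - 2 = 2*O**2 - 2 = -2 + 2*O**2)
m(d) = d**3
p(F(1)) - 47*m((3 - 1*0) - 1*2) = (-2 + 2*(12*1)**2) - 47*((3 - 1*0) - 1*2)**3 = (-2 + 2*12**2) - 47*((3 + 0) - 2)**3 = (-2 + 2*144) - 47*(3 - 2)**3 = (-2 + 288) - 47*1**3 = 286 - 47*1 = 286 - 47 = 239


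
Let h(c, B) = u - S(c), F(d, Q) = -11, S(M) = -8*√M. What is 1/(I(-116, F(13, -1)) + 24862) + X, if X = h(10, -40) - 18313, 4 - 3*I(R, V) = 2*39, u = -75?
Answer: -1370126653/74512 + 8*√10 ≈ -18363.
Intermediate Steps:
I(R, V) = -74/3 (I(R, V) = 4/3 - 2*39/3 = 4/3 - ⅓*78 = 4/3 - 26 = -74/3)
h(c, B) = -75 + 8*√c (h(c, B) = -75 - (-8)*√c = -75 + 8*√c)
X = -18388 + 8*√10 (X = (-75 + 8*√10) - 18313 = -18388 + 8*√10 ≈ -18363.)
1/(I(-116, F(13, -1)) + 24862) + X = 1/(-74/3 + 24862) + (-18388 + 8*√10) = 1/(74512/3) + (-18388 + 8*√10) = 3/74512 + (-18388 + 8*√10) = -1370126653/74512 + 8*√10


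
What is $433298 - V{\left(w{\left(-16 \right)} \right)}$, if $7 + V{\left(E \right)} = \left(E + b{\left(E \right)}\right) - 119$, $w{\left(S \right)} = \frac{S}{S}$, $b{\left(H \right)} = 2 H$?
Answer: $433421$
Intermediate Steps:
$w{\left(S \right)} = 1$
$V{\left(E \right)} = -126 + 3 E$ ($V{\left(E \right)} = -7 + \left(\left(E + 2 E\right) - 119\right) = -7 + \left(3 E - 119\right) = -7 + \left(-119 + 3 E\right) = -126 + 3 E$)
$433298 - V{\left(w{\left(-16 \right)} \right)} = 433298 - \left(-126 + 3 \cdot 1\right) = 433298 - \left(-126 + 3\right) = 433298 - -123 = 433298 + 123 = 433421$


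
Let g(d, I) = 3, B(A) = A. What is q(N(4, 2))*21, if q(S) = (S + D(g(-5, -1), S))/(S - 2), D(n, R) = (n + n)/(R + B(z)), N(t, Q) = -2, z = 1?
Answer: 42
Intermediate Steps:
D(n, R) = 2*n/(1 + R) (D(n, R) = (n + n)/(R + 1) = (2*n)/(1 + R) = 2*n/(1 + R))
q(S) = (S + 6/(1 + S))/(-2 + S) (q(S) = (S + 2*3/(1 + S))/(S - 2) = (S + 6/(1 + S))/(-2 + S))
q(N(4, 2))*21 = ((6 - 2*(1 - 2))/((1 - 2)*(-2 - 2)))*21 = ((6 - 2*(-1))/(-1*(-4)))*21 = -1*(-1/4)*(6 + 2)*21 = -1*(-1/4)*8*21 = 2*21 = 42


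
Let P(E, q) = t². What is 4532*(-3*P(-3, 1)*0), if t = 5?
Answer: 0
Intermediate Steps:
P(E, q) = 25 (P(E, q) = 5² = 25)
4532*(-3*P(-3, 1)*0) = 4532*(-3*25*0) = 4532*(-75*0) = 4532*0 = 0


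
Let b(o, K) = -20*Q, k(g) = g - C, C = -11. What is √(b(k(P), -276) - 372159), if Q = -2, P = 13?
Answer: I*√372119 ≈ 610.02*I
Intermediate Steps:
k(g) = 11 + g (k(g) = g - 1*(-11) = g + 11 = 11 + g)
b(o, K) = 40 (b(o, K) = -20*(-2) = 40)
√(b(k(P), -276) - 372159) = √(40 - 372159) = √(-372119) = I*√372119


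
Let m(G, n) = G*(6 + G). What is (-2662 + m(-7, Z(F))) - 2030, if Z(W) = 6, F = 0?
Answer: -4685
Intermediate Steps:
(-2662 + m(-7, Z(F))) - 2030 = (-2662 - 7*(6 - 7)) - 2030 = (-2662 - 7*(-1)) - 2030 = (-2662 + 7) - 2030 = -2655 - 2030 = -4685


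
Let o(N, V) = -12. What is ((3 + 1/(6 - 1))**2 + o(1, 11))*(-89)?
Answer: 3916/25 ≈ 156.64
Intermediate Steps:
((3 + 1/(6 - 1))**2 + o(1, 11))*(-89) = ((3 + 1/(6 - 1))**2 - 12)*(-89) = ((3 + 1/5)**2 - 12)*(-89) = ((16/5)**2 - 12)*(-89) = (256/25 - 12)*(-89) = -44/25*(-89) = 3916/25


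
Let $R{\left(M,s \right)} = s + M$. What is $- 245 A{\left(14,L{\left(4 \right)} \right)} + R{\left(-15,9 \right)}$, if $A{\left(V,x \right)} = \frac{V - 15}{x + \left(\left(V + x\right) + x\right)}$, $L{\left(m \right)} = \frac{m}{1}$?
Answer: $\frac{89}{26} \approx 3.4231$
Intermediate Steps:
$L{\left(m \right)} = m$ ($L{\left(m \right)} = m 1 = m$)
$R{\left(M,s \right)} = M + s$
$A{\left(V,x \right)} = \frac{-15 + V}{V + 3 x}$ ($A{\left(V,x \right)} = \frac{-15 + V}{x + \left(V + 2 x\right)} = \frac{-15 + V}{V + 3 x}$)
$- 245 A{\left(14,L{\left(4 \right)} \right)} + R{\left(-15,9 \right)} = - 245 \frac{-15 + 14}{14 + 3 \cdot 4} + \left(-15 + 9\right) = - 245 \frac{1}{14 + 12} \left(-1\right) - 6 = - 245 \cdot \frac{1}{26} \left(-1\right) - 6 = \left(-245\right) \left(- \frac{1}{26}\right) - 6 = \frac{245}{26} - 6 = \frac{89}{26}$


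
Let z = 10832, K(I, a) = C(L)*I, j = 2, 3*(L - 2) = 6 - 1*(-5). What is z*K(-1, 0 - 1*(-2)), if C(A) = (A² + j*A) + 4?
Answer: -4625264/9 ≈ -5.1392e+5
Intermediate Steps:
L = 17/3 (L = 2 + (6 - 1*(-5))/3 = 2 + (6 + 5)/3 = 2 + (⅓)*11 = 2 + 11/3 = 17/3 ≈ 5.6667)
C(A) = 4 + A² + 2*A (C(A) = (A² + 2*A) + 4 = 4 + A² + 2*A)
K(I, a) = 427*I/9 (K(I, a) = (4 + (17/3)² + 2*(17/3))*I = (4 + 289/9 + 34/3)*I = 427*I/9)
z*K(-1, 0 - 1*(-2)) = 10832*((427/9)*(-1)) = 10832*(-427/9) = -4625264/9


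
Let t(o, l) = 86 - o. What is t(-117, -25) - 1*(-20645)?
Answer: 20848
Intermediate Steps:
t(-117, -25) - 1*(-20645) = (86 - 1*(-117)) - 1*(-20645) = (86 + 117) + 20645 = 203 + 20645 = 20848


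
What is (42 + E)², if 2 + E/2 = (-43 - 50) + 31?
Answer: 7396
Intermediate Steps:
E = -128 (E = -4 + 2*((-43 - 50) + 31) = -4 + 2*(-93 + 31) = -4 + 2*(-62) = -4 - 124 = -128)
(42 + E)² = (42 - 128)² = (-86)² = 7396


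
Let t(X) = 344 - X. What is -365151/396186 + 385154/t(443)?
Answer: -4625114321/1188558 ≈ -3891.4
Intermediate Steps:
-365151/396186 + 385154/t(443) = -365151/396186 + 385154/(344 - 1*443) = -365151*1/396186 + 385154/(344 - 443) = -121717/132062 + 385154/(-99) = -121717/132062 + 385154*(-1/99) = -121717/132062 - 35014/9 = -4625114321/1188558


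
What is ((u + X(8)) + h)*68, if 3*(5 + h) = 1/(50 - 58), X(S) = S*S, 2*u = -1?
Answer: 23851/6 ≈ 3975.2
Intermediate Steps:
u = -1/2 (u = (1/2)*(-1) = -1/2 ≈ -0.50000)
X(S) = S**2
h = -121/24 (h = -5 + 1/(3*(50 - 58)) = -5 + (1/3)/(-8) = -5 + (1/3)*(-1/8) = -5 - 1/24 = -121/24 ≈ -5.0417)
((u + X(8)) + h)*68 = ((-1/2 + 8**2) - 121/24)*68 = ((-1/2 + 64) - 121/24)*68 = (127/2 - 121/24)*68 = (1403/24)*68 = 23851/6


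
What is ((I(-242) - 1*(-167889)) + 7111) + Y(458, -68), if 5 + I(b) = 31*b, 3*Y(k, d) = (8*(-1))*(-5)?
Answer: 502519/3 ≈ 1.6751e+5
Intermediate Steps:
Y(k, d) = 40/3 (Y(k, d) = ((8*(-1))*(-5))/3 = (-8*(-5))/3 = (⅓)*40 = 40/3)
I(b) = -5 + 31*b
((I(-242) - 1*(-167889)) + 7111) + Y(458, -68) = (((-5 + 31*(-242)) - 1*(-167889)) + 7111) + 40/3 = (((-5 - 7502) + 167889) + 7111) + 40/3 = ((-7507 + 167889) + 7111) + 40/3 = (160382 + 7111) + 40/3 = 167493 + 40/3 = 502519/3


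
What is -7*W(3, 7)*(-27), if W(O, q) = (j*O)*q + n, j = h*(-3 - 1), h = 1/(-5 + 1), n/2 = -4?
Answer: 2457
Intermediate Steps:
n = -8 (n = 2*(-4) = -8)
h = -¼ (h = 1/(-4) = -¼ ≈ -0.25000)
j = 1 (j = -(-3 - 1)/4 = -¼*(-4) = 1)
W(O, q) = -8 + O*q (W(O, q) = (1*O)*q - 8 = O*q - 8 = -8 + O*q)
-7*W(3, 7)*(-27) = -7*(-8 + 3*7)*(-27) = -7*(-8 + 21)*(-27) = -7*13*(-27) = -91*(-27) = 2457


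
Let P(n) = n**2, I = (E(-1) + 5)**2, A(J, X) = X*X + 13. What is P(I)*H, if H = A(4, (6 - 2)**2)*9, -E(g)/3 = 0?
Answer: 1513125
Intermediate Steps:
E(g) = 0 (E(g) = -3*0 = 0)
A(J, X) = 13 + X**2 (A(J, X) = X**2 + 13 = 13 + X**2)
I = 25 (I = (0 + 5)**2 = 5**2 = 25)
H = 2421 (H = (13 + ((6 - 2)**2)**2)*9 = (13 + (4**2)**2)*9 = (13 + 16**2)*9 = (13 + 256)*9 = 269*9 = 2421)
P(I)*H = 25**2*2421 = 625*2421 = 1513125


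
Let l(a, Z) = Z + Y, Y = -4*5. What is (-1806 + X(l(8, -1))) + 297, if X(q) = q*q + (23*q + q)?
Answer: -1572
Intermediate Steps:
Y = -20
l(a, Z) = -20 + Z (l(a, Z) = Z - 20 = -20 + Z)
X(q) = q² + 24*q
(-1806 + X(l(8, -1))) + 297 = (-1806 + (-20 - 1)*(24 + (-20 - 1))) + 297 = (-1806 - 21*(24 - 21)) + 297 = (-1806 - 21*3) + 297 = (-1806 - 63) + 297 = -1869 + 297 = -1572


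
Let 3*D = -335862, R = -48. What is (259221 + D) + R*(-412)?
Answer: 167043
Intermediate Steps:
D = -111954 (D = (⅓)*(-335862) = -111954)
(259221 + D) + R*(-412) = (259221 - 111954) - 48*(-412) = 147267 + 19776 = 167043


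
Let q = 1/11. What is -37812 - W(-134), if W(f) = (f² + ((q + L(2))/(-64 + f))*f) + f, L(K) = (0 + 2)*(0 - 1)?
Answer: -20194673/363 ≈ -55633.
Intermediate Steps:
L(K) = -2 (L(K) = 2*(-1) = -2)
q = 1/11 ≈ 0.090909
W(f) = f + f² - 21*f/(11*(-64 + f)) (W(f) = (f² + ((1/11 - 2)/(-64 + f))*f) + f = (f² + (-21/(11*(-64 + f)))*f) + f = (f² - 21*f/(11*(-64 + f))) + f = f + f² - 21*f/(11*(-64 + f)))
-37812 - W(-134) = -37812 - (-134)*(-725 - 693*(-134) + 11*(-134)²)/(11*(-64 - 134)) = -37812 - (-134)*(-725 + 92862 + 11*17956)/(11*(-198)) = -37812 - (-134)*(-1)*(-725 + 92862 + 197516)/(11*198) = -37812 - (-134)*(-1)*289653/(11*198) = -37812 - 1*6468917/363 = -37812 - 6468917/363 = -20194673/363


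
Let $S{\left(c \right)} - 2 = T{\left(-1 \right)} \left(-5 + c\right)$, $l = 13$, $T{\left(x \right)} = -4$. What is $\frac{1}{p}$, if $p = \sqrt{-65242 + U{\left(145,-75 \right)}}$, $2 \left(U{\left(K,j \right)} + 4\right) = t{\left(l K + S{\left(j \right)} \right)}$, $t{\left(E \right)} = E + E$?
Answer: $- \frac{i \sqrt{63039}}{63039} \approx - 0.0039829 i$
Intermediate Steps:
$S{\left(c \right)} = 22 - 4 c$ ($S{\left(c \right)} = 2 - 4 \left(-5 + c\right) = 2 - \left(-20 + 4 c\right) = 22 - 4 c$)
$t{\left(E \right)} = 2 E$
$U{\left(K,j \right)} = 18 - 4 j + 13 K$ ($U{\left(K,j \right)} = -4 + \frac{2 \left(13 K - \left(-22 + 4 j\right)\right)}{2} = -4 + \frac{2 \left(22 - 4 j + 13 K\right)}{2} = -4 + \frac{44 - 8 j + 26 K}{2} = -4 + \left(22 - 4 j + 13 K\right) = 18 - 4 j + 13 K$)
$p = i \sqrt{63039}$ ($p = \sqrt{-65242 + \left(18 - -300 + 13 \cdot 145\right)} = \sqrt{-65242 + \left(18 + 300 + 1885\right)} = \sqrt{-65242 + 2203} = \sqrt{-63039} = i \sqrt{63039} \approx 251.08 i$)
$\frac{1}{p} = \frac{1}{i \sqrt{63039}} = - \frac{i \sqrt{63039}}{63039}$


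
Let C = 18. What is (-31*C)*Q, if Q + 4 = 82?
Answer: -43524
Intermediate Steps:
Q = 78 (Q = -4 + 82 = 78)
(-31*C)*Q = -31*18*78 = -558*78 = -43524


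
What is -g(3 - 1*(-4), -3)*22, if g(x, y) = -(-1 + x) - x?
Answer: 286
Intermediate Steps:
g(x, y) = 1 - 2*x (g(x, y) = (1 - x) - x = 1 - 2*x)
-g(3 - 1*(-4), -3)*22 = -(1 - 2*(3 - 1*(-4)))*22 = -(1 - 2*(3 + 4))*22 = -(1 - 2*7)*22 = -(1 - 14)*22 = -1*(-13)*22 = 13*22 = 286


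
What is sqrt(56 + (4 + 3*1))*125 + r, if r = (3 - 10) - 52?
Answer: -59 + 375*sqrt(7) ≈ 933.16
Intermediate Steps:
r = -59 (r = -7 - 52 = -59)
sqrt(56 + (4 + 3*1))*125 + r = sqrt(56 + (4 + 3*1))*125 - 59 = sqrt(56 + (4 + 3))*125 - 59 = sqrt(56 + 7)*125 - 59 = sqrt(63)*125 - 59 = (3*sqrt(7))*125 - 59 = 375*sqrt(7) - 59 = -59 + 375*sqrt(7)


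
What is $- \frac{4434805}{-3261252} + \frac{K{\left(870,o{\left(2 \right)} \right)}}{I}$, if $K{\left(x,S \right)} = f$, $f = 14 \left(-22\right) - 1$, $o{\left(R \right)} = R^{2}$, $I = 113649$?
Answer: $\frac{167667808859}{123546009516} \approx 1.3571$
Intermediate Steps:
$f = -309$ ($f = -308 - 1 = -309$)
$K{\left(x,S \right)} = -309$
$- \frac{4434805}{-3261252} + \frac{K{\left(870,o{\left(2 \right)} \right)}}{I} = - \frac{4434805}{-3261252} - \frac{309}{113649} = \left(-4434805\right) \left(- \frac{1}{3261252}\right) - \frac{103}{37883} = \frac{4434805}{3261252} - \frac{103}{37883} = \frac{167667808859}{123546009516}$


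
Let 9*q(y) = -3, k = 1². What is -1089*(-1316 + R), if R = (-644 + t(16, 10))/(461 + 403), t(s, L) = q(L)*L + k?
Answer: 412974331/288 ≈ 1.4339e+6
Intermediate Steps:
k = 1
q(y) = -⅓ (q(y) = (⅑)*(-3) = -⅓)
t(s, L) = 1 - L/3 (t(s, L) = -L/3 + 1 = 1 - L/3)
R = -1939/2592 (R = (-644 + (1 - ⅓*10))/(461 + 403) = (-644 + (1 - 10/3))/864 = (-644 - 7/3)*(1/864) = -1939/3*1/864 = -1939/2592 ≈ -0.74807)
-1089*(-1316 + R) = -1089*(-1316 - 1939/2592) = -1089*(-3413011/2592) = 412974331/288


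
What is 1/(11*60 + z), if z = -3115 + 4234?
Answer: 1/1779 ≈ 0.00056211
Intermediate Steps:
z = 1119
1/(11*60 + z) = 1/(11*60 + 1119) = 1/(660 + 1119) = 1/1779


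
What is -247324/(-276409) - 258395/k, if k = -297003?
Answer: 2956707623/1675393923 ≈ 1.7648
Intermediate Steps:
-247324/(-276409) - 258395/k = -247324/(-276409) - 258395/(-297003) = -247324*(-1/276409) - 258395*(-1/297003) = 35332/39487 + 258395/297003 = 2956707623/1675393923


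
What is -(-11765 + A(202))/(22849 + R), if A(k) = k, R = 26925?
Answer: 11563/49774 ≈ 0.23231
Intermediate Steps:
-(-11765 + A(202))/(22849 + R) = -(-11765 + 202)/(22849 + 26925) = -(-11563)/49774 = -1*(-11563/49774) = 11563/49774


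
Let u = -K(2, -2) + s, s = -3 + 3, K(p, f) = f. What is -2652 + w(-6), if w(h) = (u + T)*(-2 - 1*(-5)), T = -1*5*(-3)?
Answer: -2601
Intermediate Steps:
s = 0
T = 15 (T = -5*(-3) = 15)
u = 2 (u = -1*(-2) + 0 = 2 + 0 = 2)
w(h) = 51 (w(h) = (2 + 15)*(-2 - 1*(-5)) = 17*(-2 + 5) = 17*3 = 51)
-2652 + w(-6) = -2652 + 51 = -2601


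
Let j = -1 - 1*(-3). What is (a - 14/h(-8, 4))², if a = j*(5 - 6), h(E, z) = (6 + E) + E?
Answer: 9/25 ≈ 0.36000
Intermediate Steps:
j = 2 (j = -1 + 3 = 2)
h(E, z) = 6 + 2*E
a = -2 (a = 2*(5 - 6) = 2*(-1) = -2)
(a - 14/h(-8, 4))² = (-2 - 14/(6 + 2*(-8)))² = (-2 - 14/(6 - 16))² = (-2 - 14/(-10))² = (-2 - 14*(-⅒))² = (-2 + 7/5)² = (-⅗)² = 9/25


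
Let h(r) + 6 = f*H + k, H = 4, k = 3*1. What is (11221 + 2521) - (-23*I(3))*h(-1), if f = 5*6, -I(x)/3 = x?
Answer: -10477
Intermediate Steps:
k = 3
I(x) = -3*x
f = 30
h(r) = 117 (h(r) = -6 + (30*4 + 3) = -6 + (120 + 3) = -6 + 123 = 117)
(11221 + 2521) - (-23*I(3))*h(-1) = (11221 + 2521) - (-(-69)*3)*117 = 13742 - (-23*(-9))*117 = 13742 - 207*117 = 13742 - 1*24219 = 13742 - 24219 = -10477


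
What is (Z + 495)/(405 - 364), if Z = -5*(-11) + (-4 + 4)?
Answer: 550/41 ≈ 13.415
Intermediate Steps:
Z = 55 (Z = 55 + 0 = 55)
(Z + 495)/(405 - 364) = (55 + 495)/(405 - 364) = 550/41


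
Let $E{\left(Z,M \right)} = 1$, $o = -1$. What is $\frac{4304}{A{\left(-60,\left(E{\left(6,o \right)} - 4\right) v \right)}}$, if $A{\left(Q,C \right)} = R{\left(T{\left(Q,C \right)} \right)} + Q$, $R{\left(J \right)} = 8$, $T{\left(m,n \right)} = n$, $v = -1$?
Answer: $- \frac{1076}{13} \approx -82.769$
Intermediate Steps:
$A{\left(Q,C \right)} = 8 + Q$
$\frac{4304}{A{\left(-60,\left(E{\left(6,o \right)} - 4\right) v \right)}} = \frac{4304}{8 - 60} = \frac{4304}{-52} = 4304 \left(- \frac{1}{52}\right) = - \frac{1076}{13}$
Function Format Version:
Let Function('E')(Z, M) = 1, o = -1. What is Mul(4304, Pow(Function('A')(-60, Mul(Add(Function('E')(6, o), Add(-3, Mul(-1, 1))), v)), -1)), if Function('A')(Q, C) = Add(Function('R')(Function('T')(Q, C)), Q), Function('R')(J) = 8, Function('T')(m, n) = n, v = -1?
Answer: Rational(-1076, 13) ≈ -82.769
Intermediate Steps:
Function('A')(Q, C) = Add(8, Q)
Mul(4304, Pow(Function('A')(-60, Mul(Add(Function('E')(6, o), Add(-3, Mul(-1, 1))), v)), -1)) = Mul(4304, Pow(Add(8, -60), -1)) = Mul(4304, Pow(-52, -1)) = Mul(4304, Rational(-1, 52)) = Rational(-1076, 13)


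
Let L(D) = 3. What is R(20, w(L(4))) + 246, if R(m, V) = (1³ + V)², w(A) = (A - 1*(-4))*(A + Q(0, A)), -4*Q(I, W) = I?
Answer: 730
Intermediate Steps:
Q(I, W) = -I/4
w(A) = A*(4 + A) (w(A) = (A - 1*(-4))*(A - ¼*0) = (A + 4)*(A + 0) = (4 + A)*A = A*(4 + A))
R(m, V) = (1 + V)²
R(20, w(L(4))) + 246 = (1 + 3*(4 + 3))² + 246 = (1 + 3*7)² + 246 = (1 + 21)² + 246 = 22² + 246 = 484 + 246 = 730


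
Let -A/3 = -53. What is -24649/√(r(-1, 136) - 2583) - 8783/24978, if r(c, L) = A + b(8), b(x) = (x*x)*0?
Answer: -8783/24978 + 24649*I*√606/1212 ≈ -0.35163 + 500.65*I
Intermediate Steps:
A = 159 (A = -3*(-53) = 159)
b(x) = 0 (b(x) = x²*0 = 0)
r(c, L) = 159 (r(c, L) = 159 + 0 = 159)
-24649/√(r(-1, 136) - 2583) - 8783/24978 = -24649/√(159 - 2583) - 8783/24978 = -24649*(-I*√606/1212) - 8783*1/24978 = -24649*(-I*√606/1212) - 8783/24978 = -(-24649)*I*√606/1212 - 8783/24978 = 24649*I*√606/1212 - 8783/24978 = -8783/24978 + 24649*I*√606/1212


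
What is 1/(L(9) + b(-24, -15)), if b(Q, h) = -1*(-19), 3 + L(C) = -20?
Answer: -¼ ≈ -0.25000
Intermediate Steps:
L(C) = -23 (L(C) = -3 - 20 = -23)
b(Q, h) = 19
1/(L(9) + b(-24, -15)) = 1/(-23 + 19) = 1/(-4) = -¼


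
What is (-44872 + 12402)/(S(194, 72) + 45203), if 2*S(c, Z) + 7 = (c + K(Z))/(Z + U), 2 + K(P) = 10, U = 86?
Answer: -2565130/3570811 ≈ -0.71836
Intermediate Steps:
K(P) = 8 (K(P) = -2 + 10 = 8)
S(c, Z) = -7/2 + (8 + c)/(2*(86 + Z)) (S(c, Z) = -7/2 + ((c + 8)/(Z + 86))/2 = -7/2 + ((8 + c)/(86 + Z))/2 = -7/2 + (8 + c)/(2*(86 + Z)))
(-44872 + 12402)/(S(194, 72) + 45203) = (-44872 + 12402)/((-594 + 194 - 7*72)/(2*(86 + 72)) + 45203) = -32470/((½)*(-594 + 194 - 504)/158 + 45203) = -32470/((½)*(1/158)*(-904) + 45203) = -32470/(-226/79 + 45203) = -32470/3570811/79 = -32470*79/3570811 = -2565130/3570811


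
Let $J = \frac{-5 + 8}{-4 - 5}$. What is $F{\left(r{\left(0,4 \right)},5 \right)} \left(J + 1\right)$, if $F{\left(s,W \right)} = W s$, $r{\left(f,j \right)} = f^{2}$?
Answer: $0$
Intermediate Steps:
$J = - \frac{1}{3}$ ($J = \frac{3}{-9} = 3 \left(- \frac{1}{9}\right) = - \frac{1}{3} \approx -0.33333$)
$F{\left(r{\left(0,4 \right)},5 \right)} \left(J + 1\right) = 5 \cdot 0^{2} \left(- \frac{1}{3} + 1\right) = 5 \cdot 0 \cdot \frac{2}{3} = 0 \cdot \frac{2}{3} = 0$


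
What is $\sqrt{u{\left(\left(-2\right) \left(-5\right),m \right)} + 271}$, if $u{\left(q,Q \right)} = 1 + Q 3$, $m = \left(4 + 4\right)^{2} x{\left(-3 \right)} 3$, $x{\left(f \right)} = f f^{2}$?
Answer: $4 i \sqrt{955} \approx 123.61 i$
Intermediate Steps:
$x{\left(f \right)} = f^{3}$
$m = -5184$ ($m = \left(4 + 4\right)^{2} \left(-3\right)^{3} \cdot 3 = 8^{2} \left(-27\right) 3 = 64 \left(-27\right) 3 = \left(-1728\right) 3 = -5184$)
$u{\left(q,Q \right)} = 1 + 3 Q$
$\sqrt{u{\left(\left(-2\right) \left(-5\right),m \right)} + 271} = \sqrt{\left(1 + 3 \left(-5184\right)\right) + 271} = \sqrt{\left(1 - 15552\right) + 271} = \sqrt{-15551 + 271} = \sqrt{-15280} = 4 i \sqrt{955}$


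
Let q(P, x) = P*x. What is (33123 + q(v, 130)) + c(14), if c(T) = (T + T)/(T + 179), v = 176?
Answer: 10808607/193 ≈ 56003.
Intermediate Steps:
c(T) = 2*T/(179 + T) (c(T) = (2*T)/(179 + T) = 2*T/(179 + T))
(33123 + q(v, 130)) + c(14) = (33123 + 176*130) + 2*14/(179 + 14) = (33123 + 22880) + 2*14/193 = 56003 + 2*14*(1/193) = 56003 + 28/193 = 10808607/193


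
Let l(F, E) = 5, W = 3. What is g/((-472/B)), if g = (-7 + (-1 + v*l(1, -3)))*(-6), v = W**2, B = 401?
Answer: 44511/236 ≈ 188.61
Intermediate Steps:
v = 9 (v = 3**2 = 9)
g = -222 (g = (-7 + (-1 + 9*5))*(-6) = (-7 + (-1 + 45))*(-6) = (-7 + 44)*(-6) = 37*(-6) = -222)
g/((-472/B)) = -222/((-472/401)) = -222/((-472*1/401)) = -222/(-472/401) = -222*(-401/472) = 44511/236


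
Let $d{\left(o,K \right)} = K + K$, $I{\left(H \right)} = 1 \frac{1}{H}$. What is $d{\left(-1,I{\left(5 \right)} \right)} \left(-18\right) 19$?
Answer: $- \frac{684}{5} \approx -136.8$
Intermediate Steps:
$I{\left(H \right)} = \frac{1}{H}$
$d{\left(o,K \right)} = 2 K$
$d{\left(-1,I{\left(5 \right)} \right)} \left(-18\right) 19 = \frac{2}{5} \left(-18\right) 19 = \left(- \frac{36}{5}\right) 19 = - \frac{684}{5}$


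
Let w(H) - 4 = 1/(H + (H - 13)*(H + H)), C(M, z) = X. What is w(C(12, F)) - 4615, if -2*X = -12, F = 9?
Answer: -359659/78 ≈ -4611.0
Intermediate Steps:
X = 6 (X = -½*(-12) = 6)
C(M, z) = 6
w(H) = 4 + 1/(H + 2*H*(-13 + H)) (w(H) = 4 + 1/(H + (H - 13)*(H + H)) = 4 + 1/(H + (-13 + H)*(2*H)) = 4 + 1/(H + 2*H*(-13 + H)))
w(C(12, F)) - 4615 = (1 - 100*6 + 8*6²)/(6*(-25 + 2*6)) - 4615 = (1 - 600 + 8*36)/(6*(-25 + 12)) - 4615 = (⅙)*(1 - 600 + 288)/(-13) - 4615 = (⅙)*(-1/13)*(-311) - 4615 = 311/78 - 4615 = -359659/78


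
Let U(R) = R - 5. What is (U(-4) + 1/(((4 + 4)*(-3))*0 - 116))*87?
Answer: -3135/4 ≈ -783.75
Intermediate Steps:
U(R) = -5 + R
(U(-4) + 1/(((4 + 4)*(-3))*0 - 116))*87 = ((-5 - 4) + 1/(((4 + 4)*(-3))*0 - 116))*87 = (-9 + 1/((8*(-3))*0 - 116))*87 = (-9 + 1/(-24*0 - 116))*87 = (-9 + 1/(0 - 116))*87 = (-9 + 1/(-116))*87 = (-9 - 1/116)*87 = -1045/116*87 = -3135/4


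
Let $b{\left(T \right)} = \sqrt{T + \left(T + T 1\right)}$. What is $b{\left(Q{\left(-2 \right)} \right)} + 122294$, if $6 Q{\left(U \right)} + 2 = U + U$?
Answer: $122294 + i \sqrt{3} \approx 1.2229 \cdot 10^{5} + 1.732 i$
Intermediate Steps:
$Q{\left(U \right)} = - \frac{1}{3} + \frac{U}{3}$ ($Q{\left(U \right)} = - \frac{1}{3} + \frac{U + U}{6} = - \frac{1}{3} + \frac{2 U}{6} = - \frac{1}{3} + \frac{U}{3}$)
$b{\left(T \right)} = \sqrt{3} \sqrt{T}$ ($b{\left(T \right)} = \sqrt{T + \left(T + T\right)} = \sqrt{T + 2 T} = \sqrt{3 T} = \sqrt{3} \sqrt{T}$)
$b{\left(Q{\left(-2 \right)} \right)} + 122294 = \sqrt{3} \sqrt{- \frac{1}{3} + \frac{1}{3} \left(-2\right)} + 122294 = \sqrt{3} \sqrt{- \frac{1}{3} - \frac{2}{3}} + 122294 = \sqrt{3} \sqrt{-1} + 122294 = \sqrt{3} i + 122294 = i \sqrt{3} + 122294 = 122294 + i \sqrt{3}$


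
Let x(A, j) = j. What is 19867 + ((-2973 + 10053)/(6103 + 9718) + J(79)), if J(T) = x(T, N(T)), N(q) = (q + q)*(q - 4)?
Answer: 501801737/15821 ≈ 31717.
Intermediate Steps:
N(q) = 2*q*(-4 + q) (N(q) = (2*q)*(-4 + q) = 2*q*(-4 + q))
J(T) = 2*T*(-4 + T)
19867 + ((-2973 + 10053)/(6103 + 9718) + J(79)) = 19867 + ((-2973 + 10053)/(6103 + 9718) + 2*79*(-4 + 79)) = 19867 + (7080/15821 + 2*79*75) = 19867 + (7080*(1/15821) + 11850) = 19867 + (7080/15821 + 11850) = 19867 + 187485930/15821 = 501801737/15821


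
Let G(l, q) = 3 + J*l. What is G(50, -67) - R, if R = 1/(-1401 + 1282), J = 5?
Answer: 30108/119 ≈ 253.01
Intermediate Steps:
G(l, q) = 3 + 5*l
R = -1/119 (R = 1/(-119) = -1/119 ≈ -0.0084034)
G(50, -67) - R = (3 + 5*50) - 1*(-1/119) = (3 + 250) + 1/119 = 253 + 1/119 = 30108/119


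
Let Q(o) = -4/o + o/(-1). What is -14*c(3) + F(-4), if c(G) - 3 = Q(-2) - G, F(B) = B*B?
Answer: -40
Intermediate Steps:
F(B) = B²
Q(o) = -o - 4/o (Q(o) = -4/o + o*(-1) = -4/o - o = -o - 4/o)
c(G) = 7 - G (c(G) = 3 + ((-1*(-2) - 4/(-2)) - G) = 3 + ((2 - 4*(-½)) - G) = 3 + ((2 + 2) - G) = 3 + (4 - G) = 7 - G)
-14*c(3) + F(-4) = -14*(7 - 1*3) + (-4)² = -14*(7 - 3) + 16 = -14*4 + 16 = -56 + 16 = -40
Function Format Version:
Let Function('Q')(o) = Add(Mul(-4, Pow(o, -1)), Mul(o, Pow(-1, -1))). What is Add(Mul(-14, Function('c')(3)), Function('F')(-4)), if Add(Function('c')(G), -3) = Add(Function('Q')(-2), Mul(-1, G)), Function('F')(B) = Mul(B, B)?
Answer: -40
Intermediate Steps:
Function('F')(B) = Pow(B, 2)
Function('Q')(o) = Add(Mul(-1, o), Mul(-4, Pow(o, -1))) (Function('Q')(o) = Add(Mul(-4, Pow(o, -1)), Mul(o, -1)) = Add(Mul(-4, Pow(o, -1)), Mul(-1, o)) = Add(Mul(-1, o), Mul(-4, Pow(o, -1))))
Function('c')(G) = Add(7, Mul(-1, G)) (Function('c')(G) = Add(3, Add(Add(Mul(-1, -2), Mul(-4, Pow(-2, -1))), Mul(-1, G))) = Add(3, Add(Add(2, Mul(-4, Rational(-1, 2))), Mul(-1, G))) = Add(3, Add(Add(2, 2), Mul(-1, G))) = Add(3, Add(4, Mul(-1, G))) = Add(7, Mul(-1, G)))
Add(Mul(-14, Function('c')(3)), Function('F')(-4)) = Add(Mul(-14, Add(7, Mul(-1, 3))), Pow(-4, 2)) = Add(Mul(-14, Add(7, -3)), 16) = Add(Mul(-14, 4), 16) = Add(-56, 16) = -40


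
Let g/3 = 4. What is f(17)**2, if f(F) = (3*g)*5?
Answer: 32400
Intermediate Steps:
g = 12 (g = 3*4 = 12)
f(F) = 180 (f(F) = (3*12)*5 = 36*5 = 180)
f(17)**2 = 180**2 = 32400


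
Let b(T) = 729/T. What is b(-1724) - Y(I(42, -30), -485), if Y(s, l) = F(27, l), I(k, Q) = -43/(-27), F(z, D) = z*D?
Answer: 22575051/1724 ≈ 13095.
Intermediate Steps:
F(z, D) = D*z
I(k, Q) = 43/27 (I(k, Q) = -43*(-1/27) = 43/27)
Y(s, l) = 27*l (Y(s, l) = l*27 = 27*l)
b(-1724) - Y(I(42, -30), -485) = 729/(-1724) - 27*(-485) = 729*(-1/1724) - 1*(-13095) = -729/1724 + 13095 = 22575051/1724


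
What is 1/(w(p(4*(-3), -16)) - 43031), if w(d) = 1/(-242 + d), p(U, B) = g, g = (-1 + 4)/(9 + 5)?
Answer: -3385/145659949 ≈ -2.3239e-5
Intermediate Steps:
g = 3/14 ≈ 0.21429
p(U, B) = 3/14
1/(w(p(4*(-3), -16)) - 43031) = 1/(1/(-242 + 3/14) - 43031) = 1/(1/(-3385/14) - 43031) = 1/(-14/3385 - 43031) = 1/(-145659949/3385) = -3385/145659949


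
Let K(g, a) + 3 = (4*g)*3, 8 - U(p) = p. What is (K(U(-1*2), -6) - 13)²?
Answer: 10816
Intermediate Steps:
U(p) = 8 - p
K(g, a) = -3 + 12*g (K(g, a) = -3 + (4*g)*3 = -3 + 12*g)
(K(U(-1*2), -6) - 13)² = ((-3 + 12*(8 - (-1)*2)) - 13)² = ((-3 + 12*(8 - 1*(-2))) - 13)² = ((-3 + 12*(8 + 2)) - 13)² = ((-3 + 12*10) - 13)² = ((-3 + 120) - 13)² = (117 - 13)² = 104² = 10816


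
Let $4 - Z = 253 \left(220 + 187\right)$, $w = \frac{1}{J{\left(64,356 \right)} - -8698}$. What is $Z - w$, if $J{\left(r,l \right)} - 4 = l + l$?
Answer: $- \frac{969331339}{9414} \approx -1.0297 \cdot 10^{5}$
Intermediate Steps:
$J{\left(r,l \right)} = 4 + 2 l$ ($J{\left(r,l \right)} = 4 + \left(l + l\right) = 4 + 2 l$)
$w = \frac{1}{9414}$ ($w = \frac{1}{\left(4 + 2 \cdot 356\right) - -8698} = \frac{1}{\left(4 + 712\right) + 8698} = \frac{1}{716 + 8698} = \frac{1}{9414} \approx 0.00010622$)
$Z = -102967$ ($Z = 4 - 253 \left(220 + 187\right) = 4 - 253 \cdot 407 = 4 - 102971 = -102967$)
$Z - w = -102967 - \frac{1}{9414} = - \frac{969331339}{9414}$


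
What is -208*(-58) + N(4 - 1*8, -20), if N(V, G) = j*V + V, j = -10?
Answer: 12100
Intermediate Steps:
N(V, G) = -9*V (N(V, G) = -10*V + V = -9*V)
-208*(-58) + N(4 - 1*8, -20) = -208*(-58) - 9*(4 - 1*8) = 12064 - 9*(4 - 8) = 12064 - 9*(-4) = 12064 + 36 = 12100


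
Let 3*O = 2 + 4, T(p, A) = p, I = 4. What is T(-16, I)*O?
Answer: -32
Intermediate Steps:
O = 2 (O = (2 + 4)/3 = (⅓)*6 = 2)
T(-16, I)*O = -16*2 = -32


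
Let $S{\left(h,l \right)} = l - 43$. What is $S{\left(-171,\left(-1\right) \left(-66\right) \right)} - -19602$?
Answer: $19625$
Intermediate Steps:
$S{\left(h,l \right)} = -43 + l$
$S{\left(-171,\left(-1\right) \left(-66\right) \right)} - -19602 = \left(-43 - -66\right) - -19602 = \left(-43 + 66\right) + 19602 = 23 + 19602 = 19625$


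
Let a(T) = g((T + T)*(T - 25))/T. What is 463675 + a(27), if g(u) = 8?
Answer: 12519233/27 ≈ 4.6368e+5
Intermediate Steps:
a(T) = 8/T
463675 + a(27) = 463675 + 8/27 = 12519233/27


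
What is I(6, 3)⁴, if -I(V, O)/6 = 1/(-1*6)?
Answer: 1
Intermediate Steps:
I(V, O) = 1 (I(V, O) = -6/((-1*6)) = -6/(-6) = -6*(-⅙) = 1)
I(6, 3)⁴ = 1⁴ = 1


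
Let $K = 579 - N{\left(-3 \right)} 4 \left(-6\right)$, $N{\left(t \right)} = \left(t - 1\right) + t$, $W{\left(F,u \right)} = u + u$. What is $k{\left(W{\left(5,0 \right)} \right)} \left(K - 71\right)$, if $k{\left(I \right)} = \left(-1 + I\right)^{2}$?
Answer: $340$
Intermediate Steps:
$W{\left(F,u \right)} = 2 u$
$N{\left(t \right)} = -1 + 2 t$ ($N{\left(t \right)} = \left(-1 + t\right) + t = -1 + 2 t$)
$K = 411$ ($K = 579 - \left(-1 + 2 \left(-3\right)\right) 4 \left(-6\right) = 579 - \left(-1 - 6\right) 4 \left(-6\right) = 579 - \left(-7\right) 4 \left(-6\right) = 579 - \left(-28\right) \left(-6\right) = 579 - 168 = 411$)
$k{\left(W{\left(5,0 \right)} \right)} \left(K - 71\right) = \left(-1 + 2 \cdot 0\right)^{2} \left(411 - 71\right) = \left(-1 + 0\right)^{2} \cdot 340 = \left(-1\right)^{2} \cdot 340 = 1 \cdot 340 = 340$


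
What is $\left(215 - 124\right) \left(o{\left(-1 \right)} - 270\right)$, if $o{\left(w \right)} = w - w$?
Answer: $-24570$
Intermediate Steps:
$o{\left(w \right)} = 0$
$\left(215 - 124\right) \left(o{\left(-1 \right)} - 270\right) = \left(215 - 124\right) \left(0 - 270\right) = 91 \left(-270\right) = -24570$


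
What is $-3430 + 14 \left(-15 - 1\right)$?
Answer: $-3654$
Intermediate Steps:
$-3430 + 14 \left(-15 - 1\right) = -3430 + 14 \left(-16\right) = -3430 - 224 = -3654$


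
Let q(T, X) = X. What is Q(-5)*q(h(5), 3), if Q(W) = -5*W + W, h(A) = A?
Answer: 60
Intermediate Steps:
Q(W) = -4*W
Q(-5)*q(h(5), 3) = -4*(-5)*3 = 20*3 = 60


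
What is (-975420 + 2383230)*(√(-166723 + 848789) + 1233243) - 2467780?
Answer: 1736169360050 + 1407810*√682066 ≈ 1.7373e+12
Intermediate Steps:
(-975420 + 2383230)*(√(-166723 + 848789) + 1233243) - 2467780 = 1407810*(√682066 + 1233243) - 2467780 = 1407810*(1233243 + √682066) - 2467780 = (1736171827830 + 1407810*√682066) - 2467780 = 1736169360050 + 1407810*√682066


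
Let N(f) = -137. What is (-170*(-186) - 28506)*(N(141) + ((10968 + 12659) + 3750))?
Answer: 84825360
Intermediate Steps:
(-170*(-186) - 28506)*(N(141) + ((10968 + 12659) + 3750)) = (-170*(-186) - 28506)*(-137 + ((10968 + 12659) + 3750)) = (31620 - 28506)*(-137 + (23627 + 3750)) = 3114*(-137 + 27377) = 3114*27240 = 84825360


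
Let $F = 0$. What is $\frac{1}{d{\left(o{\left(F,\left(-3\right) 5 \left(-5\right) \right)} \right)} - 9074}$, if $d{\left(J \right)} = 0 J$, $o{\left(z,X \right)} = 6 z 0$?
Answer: $- \frac{1}{9074} \approx -0.00011021$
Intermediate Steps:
$o{\left(z,X \right)} = 0$
$d{\left(J \right)} = 0$
$\frac{1}{d{\left(o{\left(F,\left(-3\right) 5 \left(-5\right) \right)} \right)} - 9074} = \frac{1}{0 - 9074} = \frac{1}{-9074} = - \frac{1}{9074}$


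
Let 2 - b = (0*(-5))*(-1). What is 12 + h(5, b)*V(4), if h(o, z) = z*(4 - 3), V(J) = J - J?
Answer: 12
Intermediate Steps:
V(J) = 0
b = 2 (b = 2 - 0*(-5)*(-1) = 2 - 0*(-1) = 2 - 1*0 = 2 + 0 = 2)
h(o, z) = z (h(o, z) = z*1 = z)
12 + h(5, b)*V(4) = 12 + 2*0 = 12 + 0 = 12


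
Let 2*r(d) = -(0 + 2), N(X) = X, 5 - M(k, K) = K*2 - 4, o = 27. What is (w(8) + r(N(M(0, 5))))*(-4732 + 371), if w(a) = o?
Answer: -113386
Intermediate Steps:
M(k, K) = 9 - 2*K (M(k, K) = 5 - (K*2 - 4) = 5 - (2*K - 4) = 5 - (-4 + 2*K) = 5 + (4 - 2*K) = 9 - 2*K)
w(a) = 27
r(d) = -1 (r(d) = (-(0 + 2))/2 = (-1*2)/2 = (½)*(-2) = -1)
(w(8) + r(N(M(0, 5))))*(-4732 + 371) = (27 - 1)*(-4732 + 371) = 26*(-4361) = -113386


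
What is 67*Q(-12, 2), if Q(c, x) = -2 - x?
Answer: -268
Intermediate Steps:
67*Q(-12, 2) = 67*(-2 - 1*2) = 67*(-2 - 2) = 67*(-4) = -268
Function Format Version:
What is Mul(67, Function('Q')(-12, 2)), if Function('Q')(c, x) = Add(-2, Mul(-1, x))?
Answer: -268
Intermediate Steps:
Mul(67, Function('Q')(-12, 2)) = Mul(67, Add(-2, Mul(-1, 2))) = Mul(67, Add(-2, -2)) = Mul(67, -4) = -268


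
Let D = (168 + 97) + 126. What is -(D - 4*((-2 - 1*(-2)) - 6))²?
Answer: -172225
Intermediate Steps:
D = 391 (D = 265 + 126 = 391)
-(D - 4*((-2 - 1*(-2)) - 6))² = -(391 - 4*((-2 - 1*(-2)) - 6))² = -(391 - 4*((-2 + 2) - 6))² = -(391 - 4*(0 - 6))² = -(391 - 4*(-6))² = -(391 + 24)² = -1*415² = -1*172225 = -172225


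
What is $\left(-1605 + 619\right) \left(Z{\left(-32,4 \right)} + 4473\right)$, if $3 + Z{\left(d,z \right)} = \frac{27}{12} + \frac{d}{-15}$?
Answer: $- \frac{132352259}{30} \approx -4.4117 \cdot 10^{6}$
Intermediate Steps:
$Z{\left(d,z \right)} = - \frac{3}{4} - \frac{d}{15}$ ($Z{\left(d,z \right)} = -3 + \left(\frac{27}{12} + \frac{d}{-15}\right) = -3 + \left(27 \cdot \frac{1}{12} + d \left(- \frac{1}{15}\right)\right) = -3 - \left(- \frac{9}{4} + \frac{d}{15}\right) = - \frac{3}{4} - \frac{d}{15}$)
$\left(-1605 + 619\right) \left(Z{\left(-32,4 \right)} + 4473\right) = \left(-1605 + 619\right) \left(\left(- \frac{3}{4} - - \frac{32}{15}\right) + 4473\right) = - 986 \left(\left(- \frac{3}{4} + \frac{32}{15}\right) + 4473\right) = - 986 \left(\frac{83}{60} + 4473\right) = \left(-986\right) \frac{268463}{60} = - \frac{132352259}{30}$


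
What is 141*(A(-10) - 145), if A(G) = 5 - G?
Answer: -18330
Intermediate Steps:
141*(A(-10) - 145) = 141*((5 - 1*(-10)) - 145) = 141*((5 + 10) - 145) = 141*(15 - 145) = 141*(-130) = -18330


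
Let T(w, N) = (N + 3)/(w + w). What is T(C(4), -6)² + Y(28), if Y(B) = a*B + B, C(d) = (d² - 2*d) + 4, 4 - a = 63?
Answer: -103935/64 ≈ -1624.0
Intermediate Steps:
a = -59 (a = 4 - 1*63 = 4 - 63 = -59)
C(d) = 4 + d² - 2*d
Y(B) = -58*B (Y(B) = -59*B + B = -58*B)
T(w, N) = (3 + N)/(2*w) (T(w, N) = (3 + N)/((2*w)) = (3 + N)*(1/(2*w)) = (3 + N)/(2*w))
T(C(4), -6)² + Y(28) = ((3 - 6)/(2*(4 + 4² - 2*4)))² - 58*28 = ((½)*(-3)/(4 + 16 - 8))² - 1624 = ((½)*(-3)/12)² - 1624 = ((½)*(1/12)*(-3))² - 1624 = (-⅛)² - 1624 = 1/64 - 1624 = -103935/64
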